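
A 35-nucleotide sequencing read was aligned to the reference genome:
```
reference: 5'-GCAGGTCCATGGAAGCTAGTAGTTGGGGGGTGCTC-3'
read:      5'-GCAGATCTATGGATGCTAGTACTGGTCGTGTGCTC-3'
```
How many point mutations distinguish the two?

8

The sequences differ at bases 5, 8, 14, 22, 24, 26, 27, 29 (1-based) — 8 in total.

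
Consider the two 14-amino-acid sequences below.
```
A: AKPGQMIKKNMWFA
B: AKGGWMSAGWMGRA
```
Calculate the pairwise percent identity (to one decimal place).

Mismatches at positions 3, 5, 7, 8, 9, 10, 12, 13 (1-based): 8 of 14.
Identical positions: 6/14 = 42.86% → 42.9%.

42.9%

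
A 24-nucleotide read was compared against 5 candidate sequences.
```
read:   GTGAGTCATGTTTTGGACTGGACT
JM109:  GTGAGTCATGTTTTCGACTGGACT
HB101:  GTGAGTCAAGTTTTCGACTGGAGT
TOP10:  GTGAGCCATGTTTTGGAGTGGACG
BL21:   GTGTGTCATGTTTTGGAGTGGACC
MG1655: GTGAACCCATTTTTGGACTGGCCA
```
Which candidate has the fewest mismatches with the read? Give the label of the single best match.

JM109

JM109 differs at 1 base; HB101 differs at 3 bases; TOP10 differs at 3 bases; BL21 differs at 3 bases; MG1655 differs at 7 bases. The closest is JM109.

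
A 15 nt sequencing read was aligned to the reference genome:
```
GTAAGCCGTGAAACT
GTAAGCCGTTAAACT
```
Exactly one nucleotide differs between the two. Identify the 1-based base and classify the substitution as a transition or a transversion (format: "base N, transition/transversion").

Base 10 changes G→T. G is a purine and T is a pyrimidine, so this is a transversion.

base 10, transversion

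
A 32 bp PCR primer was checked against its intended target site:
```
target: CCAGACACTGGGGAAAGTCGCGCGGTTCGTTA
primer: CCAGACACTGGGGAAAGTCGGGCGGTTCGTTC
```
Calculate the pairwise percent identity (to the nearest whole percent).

94%

2 positions differ (21, 32), so 30 of 32 match: 30/32 = 93.75%.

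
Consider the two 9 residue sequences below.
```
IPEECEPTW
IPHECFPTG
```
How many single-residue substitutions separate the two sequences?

The sequences differ at positions 3, 6, 9 (1-based) — 3 in total.

3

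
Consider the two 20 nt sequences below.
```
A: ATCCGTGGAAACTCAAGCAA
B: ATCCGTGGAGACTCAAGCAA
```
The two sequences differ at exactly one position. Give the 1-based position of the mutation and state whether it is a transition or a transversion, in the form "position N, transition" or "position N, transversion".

The sequences differ only at position 10: A→G (purine→purine), a transition.

position 10, transition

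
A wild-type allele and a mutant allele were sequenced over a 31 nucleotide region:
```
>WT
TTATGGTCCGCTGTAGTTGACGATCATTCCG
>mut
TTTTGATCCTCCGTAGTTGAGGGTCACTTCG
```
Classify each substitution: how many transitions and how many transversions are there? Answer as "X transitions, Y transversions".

5 transitions, 3 transversions

Transitions (purine↔purine or pyrimidine↔pyrimidine): 6 G→A, 12 T→C, 23 A→G, 27 T→C, 29 C→T.
Transversions (purine↔pyrimidine): 3 A→T, 10 G→T, 21 C→G.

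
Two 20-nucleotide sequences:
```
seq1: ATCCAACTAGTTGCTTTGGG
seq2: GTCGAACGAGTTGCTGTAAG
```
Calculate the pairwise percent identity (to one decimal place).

70.0%

Mismatches at positions 1, 4, 8, 16, 18, 19 (1-based): 6 of 20.
Identical positions: 14/20 = 70% → 70.0%.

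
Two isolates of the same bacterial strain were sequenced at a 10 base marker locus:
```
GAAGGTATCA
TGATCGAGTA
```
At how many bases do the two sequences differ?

7

Mismatches (1-based): base 1: G→T; base 2: A→G; base 4: G→T; base 5: G→C; base 6: T→G; base 8: T→G; base 9: C→T.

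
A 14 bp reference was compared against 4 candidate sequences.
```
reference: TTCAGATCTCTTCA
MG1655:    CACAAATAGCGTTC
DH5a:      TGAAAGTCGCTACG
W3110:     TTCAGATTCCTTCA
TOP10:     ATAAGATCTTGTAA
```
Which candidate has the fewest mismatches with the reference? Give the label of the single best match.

Hamming distances to reference — MG1655: 8; DH5a: 7; W3110: 2; TOP10: 5.
Smallest is W3110 with 2 mismatches.

W3110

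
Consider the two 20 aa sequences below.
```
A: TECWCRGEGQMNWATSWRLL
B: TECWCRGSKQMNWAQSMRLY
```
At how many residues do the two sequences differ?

Comparing position by position, 5 residues differ: 8 (E/S), 9 (G/K), 15 (T/Q), 17 (W/M), 20 (L/Y).

5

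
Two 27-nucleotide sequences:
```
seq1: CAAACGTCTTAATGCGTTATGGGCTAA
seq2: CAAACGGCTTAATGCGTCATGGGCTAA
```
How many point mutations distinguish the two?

2

Mismatches (1-based): base 7: T→G; base 18: T→C.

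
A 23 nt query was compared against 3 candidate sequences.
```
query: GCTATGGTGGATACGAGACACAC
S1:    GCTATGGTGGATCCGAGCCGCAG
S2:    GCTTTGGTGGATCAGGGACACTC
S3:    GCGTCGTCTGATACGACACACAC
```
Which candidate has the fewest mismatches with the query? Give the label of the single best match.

S1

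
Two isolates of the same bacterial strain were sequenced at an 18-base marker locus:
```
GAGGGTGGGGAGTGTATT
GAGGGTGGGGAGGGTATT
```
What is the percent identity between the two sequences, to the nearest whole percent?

94%

Mismatch at position 13 (1-based): 1 of 18.
Identical positions: 17/18 = 94.44% → 94%.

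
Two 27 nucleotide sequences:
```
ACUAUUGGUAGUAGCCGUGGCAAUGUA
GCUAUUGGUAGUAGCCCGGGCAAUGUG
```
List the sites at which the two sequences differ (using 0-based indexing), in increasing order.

0, 16, 17, 26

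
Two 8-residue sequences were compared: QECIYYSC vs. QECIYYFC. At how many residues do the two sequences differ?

The sequences differ at residues 7 (1-based) — 1 in total.

1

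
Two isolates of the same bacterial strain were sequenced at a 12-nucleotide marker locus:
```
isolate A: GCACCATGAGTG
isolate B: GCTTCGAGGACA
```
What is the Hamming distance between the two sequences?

Comparing position by position, 8 bases differ: 3 (A/T), 4 (C/T), 6 (A/G), 7 (T/A), 9 (A/G), 10 (G/A), 11 (T/C), 12 (G/A).

8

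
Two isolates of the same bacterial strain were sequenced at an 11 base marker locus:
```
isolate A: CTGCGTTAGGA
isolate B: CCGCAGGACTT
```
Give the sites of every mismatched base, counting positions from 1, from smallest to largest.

2, 5, 6, 7, 9, 10, 11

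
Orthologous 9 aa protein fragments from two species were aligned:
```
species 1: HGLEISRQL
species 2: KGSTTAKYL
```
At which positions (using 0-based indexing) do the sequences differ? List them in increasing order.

Scanning 0-based: 0: H/K; 2: L/S; 3: E/T; 4: I/T; 5: S/A; 6: R/K; 7: Q/Y.

0, 2, 3, 4, 5, 6, 7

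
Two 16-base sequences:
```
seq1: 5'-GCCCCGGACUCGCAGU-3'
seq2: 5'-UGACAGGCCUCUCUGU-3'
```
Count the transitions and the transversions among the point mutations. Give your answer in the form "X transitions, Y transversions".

Mismatches (1-based):
site 1: G→U (purine→pyrimidine, transversion)
site 2: C→G (pyrimidine→purine, transversion)
site 3: C→A (pyrimidine→purine, transversion)
site 5: C→A (pyrimidine→purine, transversion)
site 8: A→C (purine→pyrimidine, transversion)
site 12: G→U (purine→pyrimidine, transversion)
site 14: A→U (purine→pyrimidine, transversion)

0 transitions, 7 transversions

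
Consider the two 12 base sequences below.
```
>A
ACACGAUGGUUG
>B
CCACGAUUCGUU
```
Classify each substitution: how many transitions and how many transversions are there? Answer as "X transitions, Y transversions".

0 transitions, 5 transversions

Mismatches (1-based):
base 1: A→C (purine→pyrimidine, transversion)
base 8: G→U (purine→pyrimidine, transversion)
base 9: G→C (purine→pyrimidine, transversion)
base 10: U→G (pyrimidine→purine, transversion)
base 12: G→U (purine→pyrimidine, transversion)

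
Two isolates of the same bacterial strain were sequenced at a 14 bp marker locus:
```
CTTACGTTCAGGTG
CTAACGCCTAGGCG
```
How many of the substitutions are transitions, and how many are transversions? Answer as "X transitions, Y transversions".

4 transitions, 1 transversion

Transitions (purine↔purine or pyrimidine↔pyrimidine): 7 T→C, 8 T→C, 9 C→T, 13 T→C.
Transversions (purine↔pyrimidine): 3 T→A.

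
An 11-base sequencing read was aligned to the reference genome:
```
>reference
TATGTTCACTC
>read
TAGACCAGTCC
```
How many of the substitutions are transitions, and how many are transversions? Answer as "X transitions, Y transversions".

6 transitions, 2 transversions

Transitions (purine↔purine or pyrimidine↔pyrimidine): 4 G→A, 5 T→C, 6 T→C, 8 A→G, 9 C→T, 10 T→C.
Transversions (purine↔pyrimidine): 3 T→G, 7 C→A.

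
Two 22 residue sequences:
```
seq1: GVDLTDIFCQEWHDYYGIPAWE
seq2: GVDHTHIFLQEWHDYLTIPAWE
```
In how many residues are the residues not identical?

5

Comparing position by position, 5 residues differ: 4 (L/H), 6 (D/H), 9 (C/L), 16 (Y/L), 17 (G/T).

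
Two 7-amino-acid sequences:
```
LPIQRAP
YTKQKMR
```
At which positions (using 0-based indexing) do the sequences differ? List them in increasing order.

0, 1, 2, 4, 5, 6

Differences at position 0 (L→Y), position 1 (P→T), position 2 (I→K), position 4 (R→K), position 5 (A→M), position 6 (P→R).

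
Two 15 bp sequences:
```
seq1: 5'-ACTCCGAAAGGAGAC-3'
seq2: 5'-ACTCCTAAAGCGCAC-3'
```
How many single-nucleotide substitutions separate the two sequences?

4

Mismatches (1-based): site 6: G→T; site 11: G→C; site 12: A→G; site 13: G→C.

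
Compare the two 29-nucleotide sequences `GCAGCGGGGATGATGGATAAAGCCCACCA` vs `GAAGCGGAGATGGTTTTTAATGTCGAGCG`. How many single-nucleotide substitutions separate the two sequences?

11

Comparing position by position, 11 bases differ: 2 (C/A), 8 (G/A), 13 (A/G), 15 (G/T), 16 (G/T), 17 (A/T), 21 (A/T), 23 (C/T), 25 (C/G), 27 (C/G), 29 (A/G).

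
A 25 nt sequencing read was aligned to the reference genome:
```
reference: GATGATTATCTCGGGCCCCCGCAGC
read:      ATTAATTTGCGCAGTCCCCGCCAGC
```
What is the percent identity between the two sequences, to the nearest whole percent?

Mismatches at positions 1, 2, 4, 8, 9, 11, 13, 15, 20, 21 (1-based): 10 of 25.
Identical positions: 15/25 = 60% → 60%.

60%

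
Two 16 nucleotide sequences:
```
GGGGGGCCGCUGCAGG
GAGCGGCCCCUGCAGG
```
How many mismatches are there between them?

3

Comparing position by position, 3 sites differ: 2 (G/A), 4 (G/C), 9 (G/C).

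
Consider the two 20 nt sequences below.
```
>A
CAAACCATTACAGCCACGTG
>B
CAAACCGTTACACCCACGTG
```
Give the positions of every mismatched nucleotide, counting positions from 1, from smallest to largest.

Scanning 1-based: 7: A/G; 13: G/C.

7, 13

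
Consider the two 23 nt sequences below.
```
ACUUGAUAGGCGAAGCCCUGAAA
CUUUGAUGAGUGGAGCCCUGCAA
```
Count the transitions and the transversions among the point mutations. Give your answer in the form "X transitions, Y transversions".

5 transitions, 2 transversions

Transitions (purine↔purine or pyrimidine↔pyrimidine): 2 C→U, 8 A→G, 9 G→A, 11 C→U, 13 A→G.
Transversions (purine↔pyrimidine): 1 A→C, 21 A→C.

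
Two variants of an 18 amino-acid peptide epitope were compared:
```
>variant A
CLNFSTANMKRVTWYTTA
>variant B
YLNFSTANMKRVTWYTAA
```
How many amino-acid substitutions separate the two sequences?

2

Mismatches (1-based): position 1: C→Y; position 17: T→A.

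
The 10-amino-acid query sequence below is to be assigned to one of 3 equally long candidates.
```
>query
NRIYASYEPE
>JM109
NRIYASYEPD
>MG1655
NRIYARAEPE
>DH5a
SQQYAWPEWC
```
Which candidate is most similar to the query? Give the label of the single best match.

JM109

JM109 differs at 1 position; MG1655 differs at 2 positions; DH5a differs at 7 positions. The closest is JM109.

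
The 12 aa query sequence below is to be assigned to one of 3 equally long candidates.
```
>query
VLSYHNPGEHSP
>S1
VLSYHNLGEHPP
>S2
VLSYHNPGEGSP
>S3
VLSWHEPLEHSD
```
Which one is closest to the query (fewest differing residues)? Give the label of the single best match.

S2

Hamming distances to query — S1: 2; S2: 1; S3: 4.
Smallest is S2 with 1 mismatch.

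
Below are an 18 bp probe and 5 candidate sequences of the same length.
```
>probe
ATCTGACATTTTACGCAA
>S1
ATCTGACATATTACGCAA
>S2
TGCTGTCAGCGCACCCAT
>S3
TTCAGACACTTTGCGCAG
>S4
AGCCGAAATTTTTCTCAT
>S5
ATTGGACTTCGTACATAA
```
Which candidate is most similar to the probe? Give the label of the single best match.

Hamming distances to probe — S1: 1; S2: 9; S3: 5; S4: 6; S5: 7.
Smallest is S1 with 1 mismatch.

S1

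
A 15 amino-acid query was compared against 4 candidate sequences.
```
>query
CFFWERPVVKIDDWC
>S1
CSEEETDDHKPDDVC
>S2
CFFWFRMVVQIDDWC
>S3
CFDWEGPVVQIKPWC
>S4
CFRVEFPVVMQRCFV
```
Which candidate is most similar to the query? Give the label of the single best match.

S2

S1 differs at 9 residues; S2 differs at 3 residues; S3 differs at 5 residues; S4 differs at 9 residues. The closest is S2.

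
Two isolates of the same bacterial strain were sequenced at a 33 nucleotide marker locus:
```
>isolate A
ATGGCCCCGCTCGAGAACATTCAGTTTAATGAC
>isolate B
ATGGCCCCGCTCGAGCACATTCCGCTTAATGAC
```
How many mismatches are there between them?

3

Mismatches (1-based): base 16: A→C; base 23: A→C; base 25: T→C.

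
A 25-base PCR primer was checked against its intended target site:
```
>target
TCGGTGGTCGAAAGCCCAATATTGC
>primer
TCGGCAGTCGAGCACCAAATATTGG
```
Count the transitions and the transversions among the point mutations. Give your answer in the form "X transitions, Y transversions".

Mismatches (1-based):
position 5: T→C (pyrimidine→pyrimidine, transition)
position 6: G→A (purine→purine, transition)
position 12: A→G (purine→purine, transition)
position 13: A→C (purine→pyrimidine, transversion)
position 14: G→A (purine→purine, transition)
position 17: C→A (pyrimidine→purine, transversion)
position 25: C→G (pyrimidine→purine, transversion)

4 transitions, 3 transversions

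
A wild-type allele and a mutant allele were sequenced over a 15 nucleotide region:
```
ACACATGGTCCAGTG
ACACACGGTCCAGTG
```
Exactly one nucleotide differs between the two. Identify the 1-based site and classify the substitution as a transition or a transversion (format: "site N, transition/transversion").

site 6, transition

Site 6 changes T→C. T is a pyrimidine and C is a pyrimidine, so this is a transition.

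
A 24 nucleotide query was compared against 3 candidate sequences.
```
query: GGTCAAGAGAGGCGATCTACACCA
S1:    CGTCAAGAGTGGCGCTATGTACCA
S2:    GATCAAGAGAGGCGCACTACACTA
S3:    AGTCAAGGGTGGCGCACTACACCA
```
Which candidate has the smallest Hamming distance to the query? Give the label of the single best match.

S1 differs at 6 positions; S2 differs at 4 positions; S3 differs at 5 positions. The closest is S2.

S2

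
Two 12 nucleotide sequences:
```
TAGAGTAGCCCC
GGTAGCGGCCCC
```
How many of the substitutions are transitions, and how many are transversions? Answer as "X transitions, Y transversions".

3 transitions, 2 transversions

Mismatches (1-based):
site 1: T→G (pyrimidine→purine, transversion)
site 2: A→G (purine→purine, transition)
site 3: G→T (purine→pyrimidine, transversion)
site 6: T→C (pyrimidine→pyrimidine, transition)
site 7: A→G (purine→purine, transition)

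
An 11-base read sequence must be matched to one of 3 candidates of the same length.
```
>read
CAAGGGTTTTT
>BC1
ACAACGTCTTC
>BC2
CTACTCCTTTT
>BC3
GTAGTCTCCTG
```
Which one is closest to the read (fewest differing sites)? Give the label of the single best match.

BC2

Hamming distances to read — BC1: 6; BC2: 5; BC3: 7.
Smallest is BC2 with 5 mismatches.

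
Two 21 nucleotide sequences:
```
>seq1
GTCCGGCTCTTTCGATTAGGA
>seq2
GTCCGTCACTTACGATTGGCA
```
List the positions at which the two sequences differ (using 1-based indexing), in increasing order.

Scanning 1-based: 6: G/T; 8: T/A; 12: T/A; 18: A/G; 20: G/C.

6, 8, 12, 18, 20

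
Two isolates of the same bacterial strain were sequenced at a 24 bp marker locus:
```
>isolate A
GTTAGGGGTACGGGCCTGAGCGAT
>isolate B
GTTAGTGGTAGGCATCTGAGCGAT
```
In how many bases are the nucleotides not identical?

5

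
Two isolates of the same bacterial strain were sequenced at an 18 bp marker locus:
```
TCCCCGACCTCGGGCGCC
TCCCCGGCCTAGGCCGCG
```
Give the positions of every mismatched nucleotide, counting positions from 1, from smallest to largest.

Scanning 1-based: 7: A/G; 11: C/A; 14: G/C; 18: C/G.

7, 11, 14, 18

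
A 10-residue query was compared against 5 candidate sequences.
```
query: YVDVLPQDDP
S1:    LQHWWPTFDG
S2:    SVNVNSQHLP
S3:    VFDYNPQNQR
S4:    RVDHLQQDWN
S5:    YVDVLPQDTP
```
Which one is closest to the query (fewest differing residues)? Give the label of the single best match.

S5

Hamming distances to query — S1: 8; S2: 6; S3: 7; S4: 5; S5: 1.
Smallest is S5 with 1 mismatch.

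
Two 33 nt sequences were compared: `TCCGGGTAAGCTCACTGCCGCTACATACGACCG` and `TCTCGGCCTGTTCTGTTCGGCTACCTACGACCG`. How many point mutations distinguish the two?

The sequences differ at sites 3, 4, 7, 8, 9, 11, 14, 15, 17, 19, 25 (1-based) — 11 in total.

11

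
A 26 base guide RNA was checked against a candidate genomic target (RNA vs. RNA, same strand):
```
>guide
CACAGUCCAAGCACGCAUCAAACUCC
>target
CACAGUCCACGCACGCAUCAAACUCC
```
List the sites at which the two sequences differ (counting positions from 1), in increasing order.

10

Scanning 1-based: 10: A/C.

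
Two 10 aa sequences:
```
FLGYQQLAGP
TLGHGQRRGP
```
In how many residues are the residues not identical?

The sequences differ at residues 1, 4, 5, 7, 8 (1-based) — 5 in total.

5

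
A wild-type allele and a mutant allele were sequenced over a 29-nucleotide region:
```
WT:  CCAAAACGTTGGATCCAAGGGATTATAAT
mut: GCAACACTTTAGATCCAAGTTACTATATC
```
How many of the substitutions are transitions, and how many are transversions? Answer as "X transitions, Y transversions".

3 transitions, 6 transversions

Transitions (purine↔purine or pyrimidine↔pyrimidine): 11 G→A, 23 T→C, 29 T→C.
Transversions (purine↔pyrimidine): 1 C→G, 5 A→C, 8 G→T, 20 G→T, 21 G→T, 28 A→T.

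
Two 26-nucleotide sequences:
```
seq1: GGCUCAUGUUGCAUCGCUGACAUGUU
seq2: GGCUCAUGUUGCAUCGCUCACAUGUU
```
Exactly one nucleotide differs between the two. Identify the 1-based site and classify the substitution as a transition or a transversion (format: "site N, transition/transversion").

Site 19 changes G→C. G is a purine and C is a pyrimidine, so this is a transversion.

site 19, transversion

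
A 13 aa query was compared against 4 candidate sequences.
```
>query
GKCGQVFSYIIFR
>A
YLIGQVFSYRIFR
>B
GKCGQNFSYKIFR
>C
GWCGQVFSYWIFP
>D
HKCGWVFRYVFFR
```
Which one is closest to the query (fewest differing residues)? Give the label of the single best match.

A differs at 4 residues; B differs at 2 residues; C differs at 3 residues; D differs at 5 residues. The closest is B.

B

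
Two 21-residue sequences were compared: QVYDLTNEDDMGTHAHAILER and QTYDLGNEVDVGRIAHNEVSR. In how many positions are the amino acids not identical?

10

Comparing position by position, 10 positions differ: 2 (V/T), 6 (T/G), 9 (D/V), 11 (M/V), 13 (T/R), 14 (H/I), 17 (A/N), 18 (I/E), 19 (L/V), 20 (E/S).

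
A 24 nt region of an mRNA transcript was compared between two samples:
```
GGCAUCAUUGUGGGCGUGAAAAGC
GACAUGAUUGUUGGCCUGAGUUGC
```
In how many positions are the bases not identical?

Comparing position by position, 7 positions differ: 2 (G/A), 6 (C/G), 12 (G/U), 16 (G/C), 20 (A/G), 21 (A/U), 22 (A/U).

7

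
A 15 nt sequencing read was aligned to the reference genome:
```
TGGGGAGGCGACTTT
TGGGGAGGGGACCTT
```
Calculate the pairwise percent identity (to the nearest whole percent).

87%

Mismatches at positions 9, 13 (1-based): 2 of 15.
Identical positions: 13/15 = 86.67% → 87%.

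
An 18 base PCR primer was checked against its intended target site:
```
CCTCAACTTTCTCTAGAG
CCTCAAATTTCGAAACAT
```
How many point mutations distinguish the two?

Comparing position by position, 6 positions differ: 7 (C/A), 12 (T/G), 13 (C/A), 14 (T/A), 16 (G/C), 18 (G/T).

6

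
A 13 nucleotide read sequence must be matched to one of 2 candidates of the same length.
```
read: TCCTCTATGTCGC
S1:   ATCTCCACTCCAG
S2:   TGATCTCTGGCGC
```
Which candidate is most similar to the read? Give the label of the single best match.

S2

Hamming distances to read — S1: 8; S2: 4.
Smallest is S2 with 4 mismatches.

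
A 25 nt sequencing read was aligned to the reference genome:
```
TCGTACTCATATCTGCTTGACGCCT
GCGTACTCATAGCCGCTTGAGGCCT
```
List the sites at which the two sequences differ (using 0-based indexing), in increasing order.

Differences at site 0 (T→G), site 11 (T→G), site 13 (T→C), site 20 (C→G).

0, 11, 13, 20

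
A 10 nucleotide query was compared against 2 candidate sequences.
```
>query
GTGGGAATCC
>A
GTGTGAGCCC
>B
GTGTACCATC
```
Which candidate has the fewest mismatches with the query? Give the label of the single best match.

A

A differs at 3 bases; B differs at 6 bases. The closest is A.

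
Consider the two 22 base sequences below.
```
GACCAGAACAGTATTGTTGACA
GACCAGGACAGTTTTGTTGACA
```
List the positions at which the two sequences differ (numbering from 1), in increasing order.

7, 13

Differences at position 7 (A→G), position 13 (A→T).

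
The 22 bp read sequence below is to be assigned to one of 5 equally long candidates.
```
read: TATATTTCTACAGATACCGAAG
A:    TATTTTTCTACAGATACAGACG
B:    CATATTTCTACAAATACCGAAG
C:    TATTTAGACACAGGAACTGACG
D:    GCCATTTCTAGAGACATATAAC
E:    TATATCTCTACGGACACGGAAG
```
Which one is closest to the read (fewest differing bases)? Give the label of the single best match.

B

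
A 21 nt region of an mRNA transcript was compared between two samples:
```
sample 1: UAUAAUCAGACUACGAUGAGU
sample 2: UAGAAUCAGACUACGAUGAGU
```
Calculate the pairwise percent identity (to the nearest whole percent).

Mismatch at position 3 (1-based): 1 of 21.
Identical positions: 20/21 = 95.24% → 95%.

95%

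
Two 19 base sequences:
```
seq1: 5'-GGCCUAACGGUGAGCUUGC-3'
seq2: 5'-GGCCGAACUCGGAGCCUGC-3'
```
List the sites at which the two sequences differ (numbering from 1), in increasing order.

5, 9, 10, 11, 16

Differences at site 5 (U→G), site 9 (G→U), site 10 (G→C), site 11 (U→G), site 16 (U→C).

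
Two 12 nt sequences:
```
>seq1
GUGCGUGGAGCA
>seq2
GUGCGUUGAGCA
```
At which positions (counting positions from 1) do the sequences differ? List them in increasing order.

Scanning 1-based: 7: G/U.

7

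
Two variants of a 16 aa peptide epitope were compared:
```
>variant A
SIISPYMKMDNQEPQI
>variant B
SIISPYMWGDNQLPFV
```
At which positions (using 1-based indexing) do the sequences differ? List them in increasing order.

8, 9, 13, 15, 16

Scanning 1-based: 8: K/W; 9: M/G; 13: E/L; 15: Q/F; 16: I/V.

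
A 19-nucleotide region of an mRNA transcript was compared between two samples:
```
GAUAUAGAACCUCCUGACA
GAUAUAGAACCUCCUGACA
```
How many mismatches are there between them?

No positions differ; the sequences are identical.

0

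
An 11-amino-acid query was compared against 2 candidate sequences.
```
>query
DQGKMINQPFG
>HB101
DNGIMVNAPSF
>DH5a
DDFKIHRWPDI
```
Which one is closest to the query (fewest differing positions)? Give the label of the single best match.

HB101 differs at 6 positions; DH5a differs at 8 positions. The closest is HB101.

HB101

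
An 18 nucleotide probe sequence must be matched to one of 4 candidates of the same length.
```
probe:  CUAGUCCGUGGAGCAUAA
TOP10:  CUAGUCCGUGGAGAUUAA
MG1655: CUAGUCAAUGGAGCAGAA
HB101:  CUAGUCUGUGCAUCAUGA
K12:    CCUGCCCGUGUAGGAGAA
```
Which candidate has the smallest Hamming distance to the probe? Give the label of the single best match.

TOP10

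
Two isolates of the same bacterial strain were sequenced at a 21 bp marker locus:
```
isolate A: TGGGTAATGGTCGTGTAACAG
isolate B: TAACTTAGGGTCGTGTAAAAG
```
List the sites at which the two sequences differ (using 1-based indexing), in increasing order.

Scanning 1-based: 2: G/A; 3: G/A; 4: G/C; 6: A/T; 8: T/G; 19: C/A.

2, 3, 4, 6, 8, 19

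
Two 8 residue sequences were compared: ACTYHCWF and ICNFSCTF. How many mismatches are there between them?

5

Mismatches (1-based): position 1: A→I; position 3: T→N; position 4: Y→F; position 5: H→S; position 7: W→T.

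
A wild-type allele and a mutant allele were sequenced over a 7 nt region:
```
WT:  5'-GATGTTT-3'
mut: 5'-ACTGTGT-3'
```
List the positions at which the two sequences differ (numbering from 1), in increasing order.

1, 2, 6

Differences at position 1 (G→A), position 2 (A→C), position 6 (T→G).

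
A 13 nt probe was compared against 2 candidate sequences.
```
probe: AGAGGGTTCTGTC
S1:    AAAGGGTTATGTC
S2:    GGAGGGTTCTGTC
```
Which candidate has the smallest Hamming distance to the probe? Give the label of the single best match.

S1 differs at 2 sites; S2 differs at 1 site. The closest is S2.

S2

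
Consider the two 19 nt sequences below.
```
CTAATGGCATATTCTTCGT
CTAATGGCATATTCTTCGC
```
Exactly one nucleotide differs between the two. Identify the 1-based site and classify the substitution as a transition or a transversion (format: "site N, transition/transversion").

site 19, transition

The sequences differ only at site 19: T→C (pyrimidine→pyrimidine), a transition.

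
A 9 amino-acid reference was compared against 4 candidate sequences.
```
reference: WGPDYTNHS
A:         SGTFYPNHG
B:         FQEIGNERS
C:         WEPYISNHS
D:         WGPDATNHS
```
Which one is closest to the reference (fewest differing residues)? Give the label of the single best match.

Hamming distances to reference — A: 5; B: 8; C: 4; D: 1.
Smallest is D with 1 mismatch.

D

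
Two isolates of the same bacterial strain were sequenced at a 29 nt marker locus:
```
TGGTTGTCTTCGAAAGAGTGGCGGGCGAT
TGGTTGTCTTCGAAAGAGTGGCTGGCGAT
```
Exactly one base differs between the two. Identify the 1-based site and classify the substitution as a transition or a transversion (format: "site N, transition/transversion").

Site 23 changes G→T. G is a purine and T is a pyrimidine, so this is a transversion.

site 23, transversion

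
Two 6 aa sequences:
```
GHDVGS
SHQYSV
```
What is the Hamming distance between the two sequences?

5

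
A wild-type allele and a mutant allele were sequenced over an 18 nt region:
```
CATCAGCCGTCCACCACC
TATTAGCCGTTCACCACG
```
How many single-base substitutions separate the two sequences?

4

The sequences differ at bases 1, 4, 11, 18 (1-based) — 4 in total.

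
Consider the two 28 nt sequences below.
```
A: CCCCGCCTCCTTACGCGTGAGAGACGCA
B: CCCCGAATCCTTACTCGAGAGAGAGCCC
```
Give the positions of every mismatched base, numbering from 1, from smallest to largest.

Differences at position 6 (C→A), position 7 (C→A), position 15 (G→T), position 18 (T→A), position 25 (C→G), position 26 (G→C), position 28 (A→C).

6, 7, 15, 18, 25, 26, 28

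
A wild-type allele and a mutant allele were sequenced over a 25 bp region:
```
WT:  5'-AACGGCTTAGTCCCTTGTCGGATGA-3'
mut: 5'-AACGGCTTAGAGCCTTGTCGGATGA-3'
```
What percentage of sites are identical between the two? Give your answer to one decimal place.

Mismatches at positions 11, 12 (1-based): 2 of 25.
Identical positions: 23/25 = 92% → 92.0%.

92.0%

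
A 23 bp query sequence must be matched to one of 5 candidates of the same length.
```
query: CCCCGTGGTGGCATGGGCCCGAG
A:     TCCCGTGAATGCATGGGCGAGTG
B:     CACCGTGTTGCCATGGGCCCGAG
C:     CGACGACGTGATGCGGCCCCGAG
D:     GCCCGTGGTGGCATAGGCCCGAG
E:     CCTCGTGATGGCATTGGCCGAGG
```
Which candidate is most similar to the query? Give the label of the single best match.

A differs at 7 positions; B differs at 3 positions; C differs at 9 positions; D differs at 2 positions; E differs at 6 positions. The closest is D.

D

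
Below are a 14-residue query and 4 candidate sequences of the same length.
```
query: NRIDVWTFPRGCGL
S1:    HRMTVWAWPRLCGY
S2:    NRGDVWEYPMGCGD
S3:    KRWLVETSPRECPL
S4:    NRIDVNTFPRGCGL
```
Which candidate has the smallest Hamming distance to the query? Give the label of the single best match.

S1 differs at 7 residues; S2 differs at 5 residues; S3 differs at 7 residues; S4 differs at 1 residue. The closest is S4.

S4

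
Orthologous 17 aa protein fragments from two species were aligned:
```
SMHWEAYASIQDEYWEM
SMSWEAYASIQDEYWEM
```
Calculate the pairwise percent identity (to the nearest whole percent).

94%

Mismatch at position 3 (1-based): 1 of 17.
Identical positions: 16/17 = 94.12% → 94%.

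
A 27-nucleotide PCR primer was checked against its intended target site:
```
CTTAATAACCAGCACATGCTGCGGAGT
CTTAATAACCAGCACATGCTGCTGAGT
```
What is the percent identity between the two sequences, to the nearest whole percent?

96%

1 position differs (23), so 26 of 27 match: 26/27 = 96.3%.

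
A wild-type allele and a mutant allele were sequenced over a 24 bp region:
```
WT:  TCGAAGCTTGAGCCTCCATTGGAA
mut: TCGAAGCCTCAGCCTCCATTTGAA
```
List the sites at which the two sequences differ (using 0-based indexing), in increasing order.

7, 9, 20

Differences at site 7 (T→C), site 9 (G→C), site 20 (G→T).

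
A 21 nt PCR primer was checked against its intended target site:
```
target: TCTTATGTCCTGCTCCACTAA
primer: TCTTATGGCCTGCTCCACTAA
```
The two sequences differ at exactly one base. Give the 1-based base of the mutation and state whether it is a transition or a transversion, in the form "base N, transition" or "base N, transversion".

base 8, transversion

The sequences differ only at base 8: T→G (pyrimidine→purine), a transversion.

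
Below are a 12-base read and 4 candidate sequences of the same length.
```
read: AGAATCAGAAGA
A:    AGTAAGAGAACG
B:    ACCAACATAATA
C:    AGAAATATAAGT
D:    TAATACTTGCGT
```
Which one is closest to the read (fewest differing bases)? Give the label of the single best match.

A differs at 5 bases; B differs at 5 bases; C differs at 4 bases; D differs at 9 bases. The closest is C.

C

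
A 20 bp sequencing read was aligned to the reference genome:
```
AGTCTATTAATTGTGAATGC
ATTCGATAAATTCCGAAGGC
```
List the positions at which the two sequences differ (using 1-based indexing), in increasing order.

Differences at position 2 (G→T), position 5 (T→G), position 8 (T→A), position 13 (G→C), position 14 (T→C), position 18 (T→G).

2, 5, 8, 13, 14, 18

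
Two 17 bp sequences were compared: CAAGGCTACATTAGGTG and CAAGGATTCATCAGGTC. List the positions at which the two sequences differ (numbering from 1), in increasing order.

6, 8, 12, 17

Differences at position 6 (C→A), position 8 (A→T), position 12 (T→C), position 17 (G→C).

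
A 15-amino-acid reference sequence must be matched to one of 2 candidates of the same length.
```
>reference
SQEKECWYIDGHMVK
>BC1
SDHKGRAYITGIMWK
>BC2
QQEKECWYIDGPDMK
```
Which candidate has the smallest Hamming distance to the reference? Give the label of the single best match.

Hamming distances to reference — BC1: 8; BC2: 4.
Smallest is BC2 with 4 mismatches.

BC2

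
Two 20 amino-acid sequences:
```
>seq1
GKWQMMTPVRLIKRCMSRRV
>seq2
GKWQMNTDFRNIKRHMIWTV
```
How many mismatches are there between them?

Comparing position by position, 8 positions differ: 6 (M/N), 8 (P/D), 9 (V/F), 11 (L/N), 15 (C/H), 17 (S/I), 18 (R/W), 19 (R/T).

8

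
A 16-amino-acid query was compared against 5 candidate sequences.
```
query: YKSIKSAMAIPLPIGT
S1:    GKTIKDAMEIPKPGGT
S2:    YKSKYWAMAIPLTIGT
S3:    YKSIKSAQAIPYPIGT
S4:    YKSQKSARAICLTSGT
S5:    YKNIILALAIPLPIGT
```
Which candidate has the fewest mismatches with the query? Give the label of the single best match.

Hamming distances to query — S1: 6; S2: 4; S3: 2; S4: 5; S5: 4.
Smallest is S3 with 2 mismatches.

S3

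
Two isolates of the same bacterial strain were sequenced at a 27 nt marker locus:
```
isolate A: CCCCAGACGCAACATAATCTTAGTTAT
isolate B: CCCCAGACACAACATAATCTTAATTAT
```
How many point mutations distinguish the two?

Mismatches (1-based): base 9: G→A; base 23: G→A.

2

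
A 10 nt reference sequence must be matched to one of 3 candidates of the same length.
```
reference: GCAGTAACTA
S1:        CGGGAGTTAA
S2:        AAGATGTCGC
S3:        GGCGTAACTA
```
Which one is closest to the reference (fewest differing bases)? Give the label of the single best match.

S3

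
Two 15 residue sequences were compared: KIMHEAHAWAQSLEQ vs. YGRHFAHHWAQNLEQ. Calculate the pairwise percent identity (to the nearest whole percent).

Mismatches at positions 1, 2, 3, 5, 8, 12 (1-based): 6 of 15.
Identical positions: 9/15 = 60% → 60%.

60%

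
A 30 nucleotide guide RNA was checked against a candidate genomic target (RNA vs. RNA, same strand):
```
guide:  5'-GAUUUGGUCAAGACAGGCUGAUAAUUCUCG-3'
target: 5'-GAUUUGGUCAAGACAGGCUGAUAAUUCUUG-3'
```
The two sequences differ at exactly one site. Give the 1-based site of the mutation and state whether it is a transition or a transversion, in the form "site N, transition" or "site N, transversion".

The sequences differ only at site 29: C→U (pyrimidine→pyrimidine), a transition.

site 29, transition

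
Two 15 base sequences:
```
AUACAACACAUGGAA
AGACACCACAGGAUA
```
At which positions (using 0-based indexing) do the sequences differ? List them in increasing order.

1, 5, 10, 12, 13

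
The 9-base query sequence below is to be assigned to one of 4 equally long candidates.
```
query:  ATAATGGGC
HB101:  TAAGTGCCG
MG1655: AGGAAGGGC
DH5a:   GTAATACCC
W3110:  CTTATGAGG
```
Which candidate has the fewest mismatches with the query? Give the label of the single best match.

Hamming distances to query — HB101: 6; MG1655: 3; DH5a: 4; W3110: 4.
Smallest is MG1655 with 3 mismatches.

MG1655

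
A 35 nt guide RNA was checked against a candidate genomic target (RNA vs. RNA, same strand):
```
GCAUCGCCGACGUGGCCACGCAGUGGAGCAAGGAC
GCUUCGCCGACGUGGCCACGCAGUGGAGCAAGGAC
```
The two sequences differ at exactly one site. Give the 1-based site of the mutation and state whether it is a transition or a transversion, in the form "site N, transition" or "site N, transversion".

site 3, transversion

Site 3 changes A→U. A is a purine and U is a pyrimidine, so this is a transversion.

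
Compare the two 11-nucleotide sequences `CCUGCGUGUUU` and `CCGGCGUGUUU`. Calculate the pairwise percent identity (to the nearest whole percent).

91%

1 position differs (3), so 10 of 11 match: 10/11 = 90.91%.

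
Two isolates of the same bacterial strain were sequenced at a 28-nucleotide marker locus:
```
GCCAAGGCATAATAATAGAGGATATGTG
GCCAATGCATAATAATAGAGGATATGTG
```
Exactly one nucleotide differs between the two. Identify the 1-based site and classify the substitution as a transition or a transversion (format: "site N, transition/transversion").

site 6, transversion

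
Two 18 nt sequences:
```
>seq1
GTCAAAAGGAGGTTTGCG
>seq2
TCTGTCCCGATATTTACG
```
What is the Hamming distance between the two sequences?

Comparing position by position, 11 sites differ: 1 (G/T), 2 (T/C), 3 (C/T), 4 (A/G), 5 (A/T), 6 (A/C), 7 (A/C), 8 (G/C), 11 (G/T), 12 (G/A), 16 (G/A).

11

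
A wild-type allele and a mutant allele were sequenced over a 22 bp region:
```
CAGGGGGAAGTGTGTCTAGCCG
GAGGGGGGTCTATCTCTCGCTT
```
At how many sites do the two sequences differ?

Comparing position by position, 9 sites differ: 1 (C/G), 8 (A/G), 9 (A/T), 10 (G/C), 12 (G/A), 14 (G/C), 18 (A/C), 21 (C/T), 22 (G/T).

9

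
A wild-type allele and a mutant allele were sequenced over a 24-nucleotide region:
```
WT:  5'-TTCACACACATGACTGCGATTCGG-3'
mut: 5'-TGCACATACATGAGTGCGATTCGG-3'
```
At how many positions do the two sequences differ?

Comparing position by position, 3 positions differ: 2 (T/G), 7 (C/T), 14 (C/G).

3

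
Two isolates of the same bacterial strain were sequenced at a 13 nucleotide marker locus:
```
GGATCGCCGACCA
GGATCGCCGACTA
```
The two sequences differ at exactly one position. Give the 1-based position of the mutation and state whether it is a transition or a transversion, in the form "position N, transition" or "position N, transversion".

position 12, transition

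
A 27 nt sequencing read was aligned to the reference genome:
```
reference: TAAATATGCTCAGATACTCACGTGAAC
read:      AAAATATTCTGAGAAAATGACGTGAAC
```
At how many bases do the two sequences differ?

6

Comparing position by position, 6 bases differ: 1 (T/A), 8 (G/T), 11 (C/G), 15 (T/A), 17 (C/A), 19 (C/G).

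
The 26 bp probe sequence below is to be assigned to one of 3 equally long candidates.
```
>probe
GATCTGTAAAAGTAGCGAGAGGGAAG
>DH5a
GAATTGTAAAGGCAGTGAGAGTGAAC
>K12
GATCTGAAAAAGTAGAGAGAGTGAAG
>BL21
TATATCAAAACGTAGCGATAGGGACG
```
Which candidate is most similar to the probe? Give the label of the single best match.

K12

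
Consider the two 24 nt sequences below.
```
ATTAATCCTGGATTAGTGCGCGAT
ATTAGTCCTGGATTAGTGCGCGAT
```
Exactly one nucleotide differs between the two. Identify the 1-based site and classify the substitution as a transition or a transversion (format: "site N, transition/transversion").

site 5, transition

The sequences differ only at site 5: A→G (purine→purine), a transition.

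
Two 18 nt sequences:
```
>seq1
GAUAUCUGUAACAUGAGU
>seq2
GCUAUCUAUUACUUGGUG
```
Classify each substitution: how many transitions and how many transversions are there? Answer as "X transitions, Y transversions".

2 transitions, 5 transversions

Mismatches (1-based):
position 2: A→C (purine→pyrimidine, transversion)
position 8: G→A (purine→purine, transition)
position 10: A→U (purine→pyrimidine, transversion)
position 13: A→U (purine→pyrimidine, transversion)
position 16: A→G (purine→purine, transition)
position 17: G→U (purine→pyrimidine, transversion)
position 18: U→G (pyrimidine→purine, transversion)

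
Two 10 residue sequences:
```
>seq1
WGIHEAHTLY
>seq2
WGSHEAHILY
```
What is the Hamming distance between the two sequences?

2

Comparing position by position, 2 positions differ: 3 (I/S), 8 (T/I).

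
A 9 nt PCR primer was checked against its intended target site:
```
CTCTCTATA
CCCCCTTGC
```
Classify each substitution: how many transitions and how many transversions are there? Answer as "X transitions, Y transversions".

Transitions (purine↔purine or pyrimidine↔pyrimidine): 2 T→C, 4 T→C.
Transversions (purine↔pyrimidine): 7 A→T, 8 T→G, 9 A→C.

2 transitions, 3 transversions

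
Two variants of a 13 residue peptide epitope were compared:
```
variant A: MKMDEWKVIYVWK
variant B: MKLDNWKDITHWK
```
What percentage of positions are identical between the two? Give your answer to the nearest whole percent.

62%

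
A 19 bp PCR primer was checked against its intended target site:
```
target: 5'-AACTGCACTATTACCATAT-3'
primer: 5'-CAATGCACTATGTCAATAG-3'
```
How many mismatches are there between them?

6

Comparing position by position, 6 sites differ: 1 (A/C), 3 (C/A), 12 (T/G), 13 (A/T), 15 (C/A), 19 (T/G).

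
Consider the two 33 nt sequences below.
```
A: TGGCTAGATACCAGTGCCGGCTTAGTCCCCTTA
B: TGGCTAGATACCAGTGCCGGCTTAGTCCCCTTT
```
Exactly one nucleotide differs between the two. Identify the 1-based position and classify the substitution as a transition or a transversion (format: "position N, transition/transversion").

position 33, transversion

The sequences differ only at position 33: A→T (purine→pyrimidine), a transversion.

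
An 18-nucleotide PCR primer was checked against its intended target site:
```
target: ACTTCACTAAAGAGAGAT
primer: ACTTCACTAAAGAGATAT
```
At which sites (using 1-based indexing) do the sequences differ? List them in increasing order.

16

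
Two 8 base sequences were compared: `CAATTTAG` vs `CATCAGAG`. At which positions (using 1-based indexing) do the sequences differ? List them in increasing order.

3, 4, 5, 6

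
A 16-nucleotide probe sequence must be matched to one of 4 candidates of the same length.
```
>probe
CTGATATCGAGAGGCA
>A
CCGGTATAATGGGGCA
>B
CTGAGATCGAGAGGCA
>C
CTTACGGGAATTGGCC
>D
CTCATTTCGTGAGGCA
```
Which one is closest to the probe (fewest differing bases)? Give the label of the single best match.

B

A differs at 6 bases; B differs at 1 base; C differs at 9 bases; D differs at 3 bases. The closest is B.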